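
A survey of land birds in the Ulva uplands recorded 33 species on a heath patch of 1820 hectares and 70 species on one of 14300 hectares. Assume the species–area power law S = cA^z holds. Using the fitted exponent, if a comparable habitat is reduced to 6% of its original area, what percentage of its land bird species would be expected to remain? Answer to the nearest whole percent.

z = ln(70/33) / ln(14300/1820) = 0.7520 / 2.0614 = 0.3648
S_new/S_old = (A_new/A_old)^z = 0.06^0.3648 = exp(0.3648 × -2.8134) = 0.3583

36%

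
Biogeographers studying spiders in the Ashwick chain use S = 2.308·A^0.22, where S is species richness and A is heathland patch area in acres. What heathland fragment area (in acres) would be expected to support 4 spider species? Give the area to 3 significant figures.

4 = 2.308 × A^0.22  ⇒  A^0.22 = 4/2.308 = 1.733
ln A = ln(1.733) / 0.22 = 0.5499 / 0.22 = 2.4996
A = e^2.4996 ≈ 12.18 acres

12.2 acres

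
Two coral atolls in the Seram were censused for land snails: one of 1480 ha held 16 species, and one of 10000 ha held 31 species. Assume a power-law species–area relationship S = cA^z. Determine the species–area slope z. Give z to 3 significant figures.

0.346

Taking logs: ln S = ln c + z ln A, so z = (ln S₂ − ln S₁)/(ln A₂ − ln A₁).
z = ln(31/16) / ln(10000/1480) = ln(1.938) / ln(6.757) = 0.6614 / 1.9105 = 0.3462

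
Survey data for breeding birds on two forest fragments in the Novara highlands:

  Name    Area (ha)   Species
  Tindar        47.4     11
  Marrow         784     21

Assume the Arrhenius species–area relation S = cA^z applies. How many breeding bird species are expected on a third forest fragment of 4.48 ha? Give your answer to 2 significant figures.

6.4

z = ln(21/11) / ln(784/47.4) = 0.6466 / 2.8058 = 0.2305
c = 11 / 47.4^0.2305 = 11 / 2.433 = 4.521
S₃ = 4.521 × 4.48^0.2305 = 4.521 × 1.413 ≈ 6.387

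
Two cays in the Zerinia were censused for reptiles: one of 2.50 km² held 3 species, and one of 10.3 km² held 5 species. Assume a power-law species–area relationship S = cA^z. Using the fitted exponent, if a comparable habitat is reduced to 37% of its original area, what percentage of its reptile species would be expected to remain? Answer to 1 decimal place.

z = ln(5/3) / ln(10.3/2.5) = 0.5108 / 1.4159 = 0.3608
S_new/S_old = (A_new/A_old)^z = 0.37^0.3608 = exp(0.3608 × -0.9943) = 0.6986

69.9%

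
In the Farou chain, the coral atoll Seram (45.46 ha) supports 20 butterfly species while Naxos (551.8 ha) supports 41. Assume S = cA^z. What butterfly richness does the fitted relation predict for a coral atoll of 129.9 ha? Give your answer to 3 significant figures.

z = ln(41/20) / ln(551.8/45.46) = 0.7178 / 2.4964 = 0.2876
c = 20 / 45.46^0.2876 = 20 / 2.997 = 6.674
S₃ = 6.674 × 129.9^0.2876 = 6.674 × 4.053 ≈ 27.05

27.0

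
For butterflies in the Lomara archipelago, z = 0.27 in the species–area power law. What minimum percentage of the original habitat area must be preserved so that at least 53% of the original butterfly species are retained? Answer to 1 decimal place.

9.5%

Need (A_new/A_old)^0.27 = 0.53, so A_new/A_old = 0.53^(1/0.27) = 0.53^3.704
ln(A_new/A_old) = ln 0.53 / 0.27 = -0.6349 / 0.27 = -2.3514
A_new/A_old = e^-2.3514 ≈ 0.09524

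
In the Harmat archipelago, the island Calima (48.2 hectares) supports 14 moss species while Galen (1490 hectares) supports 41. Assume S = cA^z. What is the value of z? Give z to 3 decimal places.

0.313

Taking logs: ln S = ln c + z ln A, so z = (ln S₂ − ln S₁)/(ln A₂ − ln A₁).
z = ln(41/14) / ln(1490/48.2) = ln(2.929) / ln(30.91) = 1.0745 / 3.4312 = 0.3132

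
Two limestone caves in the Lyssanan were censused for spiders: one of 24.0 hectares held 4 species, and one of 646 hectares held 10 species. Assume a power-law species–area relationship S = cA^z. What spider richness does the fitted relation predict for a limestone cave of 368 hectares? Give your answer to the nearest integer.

9

z = ln(10/4) / ln(646/24) = 0.9163 / 3.2927 = 0.2783
c = 4 / 24^0.2783 = 4 / 2.421 = 1.652
S₃ = 1.652 × 368^0.2783 = 1.652 × 5.176 ≈ 8.551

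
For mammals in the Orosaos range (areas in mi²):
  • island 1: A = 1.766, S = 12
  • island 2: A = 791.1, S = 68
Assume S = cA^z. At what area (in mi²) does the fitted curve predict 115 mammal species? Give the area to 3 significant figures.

z = ln(68/12) / ln(791.1/1.766) = 1.7346 / 6.1047 = 0.2841
c = 12 / 1.766^0.2841 = 12 / 1.175 = 10.21
A = (115/10.21)^(1/0.2841) ⇒ ln A = ln(11.26)/0.2841 = 8.5226
A = e^8.5226 ≈ 5027 mi²

5030 mi²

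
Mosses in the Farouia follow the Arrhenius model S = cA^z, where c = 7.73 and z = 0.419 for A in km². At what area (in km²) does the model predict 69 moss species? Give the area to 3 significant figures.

186 km²

69 = 7.73 × A^0.419  ⇒  A^0.419 = 69/7.73 = 8.926
ln A = ln(8.926) / 0.419 = 2.1890 / 0.419 = 5.2243
A = e^5.2243 ≈ 185.7 km²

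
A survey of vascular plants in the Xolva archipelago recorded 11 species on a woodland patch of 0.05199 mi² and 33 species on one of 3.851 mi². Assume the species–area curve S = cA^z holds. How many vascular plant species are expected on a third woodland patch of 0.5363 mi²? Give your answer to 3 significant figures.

z = ln(33/11) / ln(3.851/0.05199) = 1.0986 / 4.3050 = 0.2552
c = 11 / 0.05199^0.2552 = 11 / 0.4702 = 23.39
S₃ = 23.39 × 0.5363^0.2552 = 23.39 × 0.853 ≈ 19.95

20.0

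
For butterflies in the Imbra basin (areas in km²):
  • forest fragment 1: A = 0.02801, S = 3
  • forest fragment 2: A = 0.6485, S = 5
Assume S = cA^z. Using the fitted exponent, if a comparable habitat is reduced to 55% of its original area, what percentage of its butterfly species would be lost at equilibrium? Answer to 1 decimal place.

z = ln(5/3) / ln(0.6485/0.02801) = 0.5108 / 3.1421 = 0.1626
S_new/S_old = (A_new/A_old)^z = 0.55^0.1626 = exp(0.1626 × -0.5978) = 0.9074
Fraction lost = 1 − 0.9074 = 0.09262

9.3%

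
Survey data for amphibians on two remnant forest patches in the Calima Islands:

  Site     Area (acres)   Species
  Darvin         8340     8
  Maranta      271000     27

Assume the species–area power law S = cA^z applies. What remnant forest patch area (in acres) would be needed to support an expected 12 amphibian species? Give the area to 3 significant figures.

26600 acres

z = ln(27/8) / ln(271000/8340) = 1.2164 / 3.4811 = 0.3494
c = 8 / 8340^0.3494 = 8 / 23.45 = 0.3411
A = (12/0.3411)^(1/0.3494) ⇒ ln A = ln(35.18)/0.3494 = 10.1892
A = e^10.1892 ≈ 26613 acres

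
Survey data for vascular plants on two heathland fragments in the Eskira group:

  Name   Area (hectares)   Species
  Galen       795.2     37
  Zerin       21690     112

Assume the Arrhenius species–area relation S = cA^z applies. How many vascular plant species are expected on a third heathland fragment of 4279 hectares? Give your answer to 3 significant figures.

65.0

z = ln(112/37) / ln(21690/795.2) = 1.1076 / 3.3060 = 0.3350
c = 37 / 795.2^0.3350 = 37 / 9.37 = 3.949
S₃ = 3.949 × 4279^0.3350 = 3.949 × 16.47 ≈ 65.02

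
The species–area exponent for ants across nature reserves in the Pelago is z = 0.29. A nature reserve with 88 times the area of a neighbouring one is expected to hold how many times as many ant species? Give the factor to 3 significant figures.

S₂/S₁ = (A₂/A₁)^z = 88^0.29
ln(S₂/S₁) = 0.29 × ln 88 = 0.29 × 4.4773 = 1.2984
S₂/S₁ = e^1.2984 ≈ 3.664

3.66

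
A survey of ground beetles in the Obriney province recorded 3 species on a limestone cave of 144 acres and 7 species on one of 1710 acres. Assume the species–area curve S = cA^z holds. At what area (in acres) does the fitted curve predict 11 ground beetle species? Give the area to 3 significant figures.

z = ln(7/3) / ln(1710/144) = 0.8473 / 2.4744 = 0.3424
c = 3 / 144^0.3424 = 3 / 5.484 = 0.5471
A = (11/0.5471)^(1/0.3424) ⇒ ln A = ln(20.11)/0.3424 = 8.7642
A = e^8.7642 ≈ 6401 acres

6400 acres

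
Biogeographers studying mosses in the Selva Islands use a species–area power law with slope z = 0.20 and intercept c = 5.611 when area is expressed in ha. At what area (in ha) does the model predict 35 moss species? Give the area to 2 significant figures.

9400 ha

35 = 5.611 × A^0.2  ⇒  A^0.2 = 35/5.611 = 6.238
ln A = ln(6.238) / 0.2 = 1.8306 / 0.2 = 9.1531
A = e^9.1531 ≈ 9444 ha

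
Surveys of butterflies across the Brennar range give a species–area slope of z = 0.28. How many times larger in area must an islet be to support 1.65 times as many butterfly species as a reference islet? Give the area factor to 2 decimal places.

(A₂/A₁)^0.28 = 1.65, so A₂/A₁ = 1.65^(1/0.28) = 1.65^3.571
ln(A₂/A₁) = ln 1.65 / 0.28 = 0.5008 / 0.28 = 1.7885
A₂/A₁ = e^1.7885 ≈ 5.98

5.98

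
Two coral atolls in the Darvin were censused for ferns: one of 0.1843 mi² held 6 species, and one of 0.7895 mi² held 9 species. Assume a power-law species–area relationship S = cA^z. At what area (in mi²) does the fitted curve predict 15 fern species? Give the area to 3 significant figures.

4.94 mi²

z = ln(9/6) / ln(0.7895/0.1843) = 0.4055 / 1.4548 = 0.2787
c = 6 / 0.1843^0.2787 = 6 / 0.6242 = 9.613
A = (15/9.613)^(1/0.2787) ⇒ ln A = ln(1.56)/0.2787 = 1.5965
A = e^1.5965 ≈ 4.936 mi²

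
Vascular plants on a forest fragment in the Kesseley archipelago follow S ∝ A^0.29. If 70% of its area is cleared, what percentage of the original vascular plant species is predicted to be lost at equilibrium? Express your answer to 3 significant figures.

29.5%

S_new/S_old = (A_new/A_old)^z = 0.3^0.29
= exp(0.29 × ln 0.3) = exp(0.29 × -1.2040) = exp(-0.3492) ≈ 0.7053
Fraction lost = 1 − 0.7053 = 0.2947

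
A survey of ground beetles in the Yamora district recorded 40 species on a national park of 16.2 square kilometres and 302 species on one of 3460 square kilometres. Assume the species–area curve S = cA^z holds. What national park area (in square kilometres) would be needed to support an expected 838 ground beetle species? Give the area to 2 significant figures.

z = ln(302/40) / ln(3460/16.2) = 2.0215 / 5.3640 = 0.3769
c = 40 / 16.2^0.3769 = 40 / 2.856 = 14
A = (838/14)^(1/0.3769) ⇒ ln A = ln(59.84)/0.3769 = 10.8571
A = e^10.8571 ≈ 51900 square kilometres

52000 square kilometres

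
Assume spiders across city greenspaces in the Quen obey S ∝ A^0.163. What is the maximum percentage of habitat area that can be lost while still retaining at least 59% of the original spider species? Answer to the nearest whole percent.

96%

Need (A_new/A_old)^0.163 = 0.59, so A_new/A_old = 0.59^(1/0.163) = 0.59^6.135
ln(A_new/A_old) = ln 0.59 / 0.163 = -0.5276 / 0.163 = -3.2370
A_new/A_old = e^-3.2370 ≈ 0.03928
Fraction that can be lost = 1 − 0.03928 = 0.9607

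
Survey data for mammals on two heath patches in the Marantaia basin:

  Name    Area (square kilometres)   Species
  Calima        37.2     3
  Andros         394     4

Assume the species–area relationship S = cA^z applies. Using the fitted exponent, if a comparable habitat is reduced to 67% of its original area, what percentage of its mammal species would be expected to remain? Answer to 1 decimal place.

z = ln(4/3) / ln(394/37.2) = 0.2877 / 2.3600 = 0.1219
S_new/S_old = (A_new/A_old)^z = 0.67^0.1219 = exp(0.1219 × -0.4005) = 0.9524

95.2%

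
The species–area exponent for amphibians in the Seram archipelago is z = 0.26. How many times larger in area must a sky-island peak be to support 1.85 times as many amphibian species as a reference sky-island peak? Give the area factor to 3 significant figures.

10.7

(A₂/A₁)^0.26 = 1.85, so A₂/A₁ = 1.85^(1/0.26) = 1.85^3.846
ln(A₂/A₁) = ln 1.85 / 0.26 = 0.6152 / 0.26 = 2.3661
A₂/A₁ = e^2.3661 ≈ 10.66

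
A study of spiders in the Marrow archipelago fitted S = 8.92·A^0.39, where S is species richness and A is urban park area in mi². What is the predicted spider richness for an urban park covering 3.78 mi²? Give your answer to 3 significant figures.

15.0

S = 8.92 × 3.78^0.39
ln S = ln 8.92 + 0.39 × ln 3.78 = 2.1883 + 0.39 × 1.3297 = 2.7069
S = e^2.7069 ≈ 14.98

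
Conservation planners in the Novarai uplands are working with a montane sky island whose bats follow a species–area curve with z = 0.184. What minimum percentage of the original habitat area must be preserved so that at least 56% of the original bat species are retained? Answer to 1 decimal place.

4.3%

Need (A_new/A_old)^0.184 = 0.56, so A_new/A_old = 0.56^(1/0.184) = 0.56^5.435
ln(A_new/A_old) = ln 0.56 / 0.184 = -0.5798 / 0.184 = -3.1512
A_new/A_old = e^-3.1512 ≈ 0.0428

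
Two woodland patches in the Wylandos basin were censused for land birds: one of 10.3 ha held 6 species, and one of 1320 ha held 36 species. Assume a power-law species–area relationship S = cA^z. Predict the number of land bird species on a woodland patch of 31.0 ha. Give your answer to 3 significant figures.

z = ln(36/6) / ln(1320/10.3) = 1.7918 / 4.8532 = 0.3692
c = 6 / 10.3^0.3692 = 6 / 2.366 = 2.536
S₃ = 2.536 × 31^0.3692 = 2.536 × 3.553 ≈ 9.012

9.01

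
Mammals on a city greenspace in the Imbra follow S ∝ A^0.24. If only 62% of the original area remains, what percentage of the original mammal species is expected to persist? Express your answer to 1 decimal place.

S_new/S_old = (A_new/A_old)^z = 0.62^0.24
= exp(0.24 × ln 0.62) = exp(0.24 × -0.4780) = exp(-0.1147) ≈ 0.8916

89.2%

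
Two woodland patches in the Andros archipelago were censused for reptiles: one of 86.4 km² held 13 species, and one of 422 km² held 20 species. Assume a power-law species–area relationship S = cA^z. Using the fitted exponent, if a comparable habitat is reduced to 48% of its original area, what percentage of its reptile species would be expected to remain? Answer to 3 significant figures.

81.9%

z = ln(20/13) / ln(422/86.4) = 0.4308 / 1.5860 = 0.2716
S_new/S_old = (A_new/A_old)^z = 0.48^0.2716 = exp(0.2716 × -0.7340) = 0.8193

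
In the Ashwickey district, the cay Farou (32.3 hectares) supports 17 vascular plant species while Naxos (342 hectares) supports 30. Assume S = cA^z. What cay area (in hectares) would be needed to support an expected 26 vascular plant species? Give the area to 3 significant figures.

189 hectares

z = ln(30/17) / ln(342/32.3) = 0.5680 / 2.3597 = 0.2407
c = 17 / 32.3^0.2407 = 17 / 2.308 = 7.365
A = (26/7.365)^(1/0.2407) ⇒ ln A = ln(3.53)/0.2407 = 5.2403
A = e^5.2403 ≈ 188.7 hectares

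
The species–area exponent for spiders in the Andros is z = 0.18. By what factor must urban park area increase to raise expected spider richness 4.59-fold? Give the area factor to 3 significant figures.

4750

(A₂/A₁)^0.18 = 4.59, so A₂/A₁ = 4.59^(1/0.18) = 4.59^5.556
ln(A₂/A₁) = ln 4.59 / 0.18 = 1.5239 / 0.18 = 8.4660
A₂/A₁ = e^8.4660 ≈ 4750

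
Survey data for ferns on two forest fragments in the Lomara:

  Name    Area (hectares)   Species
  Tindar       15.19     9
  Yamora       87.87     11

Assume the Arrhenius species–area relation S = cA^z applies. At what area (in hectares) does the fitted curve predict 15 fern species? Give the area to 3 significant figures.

1320 hectares

z = ln(11/9) / ln(87.87/15.19) = 0.2007 / 1.7552 = 0.1143
c = 9 / 15.19^0.1143 = 9 / 1.365 = 6.594
A = (15/6.594)^(1/0.1143) ⇒ ln A = ln(2.275)/0.1143 = 7.1887
A = e^7.1887 ≈ 1324 hectares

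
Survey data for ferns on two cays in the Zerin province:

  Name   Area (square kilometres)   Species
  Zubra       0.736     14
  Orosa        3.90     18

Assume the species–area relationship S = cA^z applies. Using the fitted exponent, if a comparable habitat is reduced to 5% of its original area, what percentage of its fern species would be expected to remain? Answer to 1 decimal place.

63.7%

z = ln(18/14) / ln(3.9/0.736) = 0.2513 / 1.6675 = 0.1507
S_new/S_old = (A_new/A_old)^z = 0.05^0.1507 = exp(0.1507 × -2.9957) = 0.6367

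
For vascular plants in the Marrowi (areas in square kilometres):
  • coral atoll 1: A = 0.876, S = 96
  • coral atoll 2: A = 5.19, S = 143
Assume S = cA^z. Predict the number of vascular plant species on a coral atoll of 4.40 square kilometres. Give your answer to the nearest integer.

z = ln(143/96) / ln(5.19/0.876) = 0.3985 / 1.7791 = 0.2240
c = 96 / 0.876^0.2240 = 96 / 0.9708 = 98.89
S₃ = 98.89 × 4.4^0.2240 = 98.89 × 1.394 ≈ 137.8

138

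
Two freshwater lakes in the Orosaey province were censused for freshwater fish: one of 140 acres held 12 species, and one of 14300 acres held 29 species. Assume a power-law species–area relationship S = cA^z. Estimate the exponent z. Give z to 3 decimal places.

Taking logs: ln S = ln c + z ln A, so z = (ln S₂ − ln S₁)/(ln A₂ − ln A₁).
z = ln(29/12) / ln(14300/140) = ln(2.417) / ln(102.1) = 0.8824 / 4.6264 = 0.1907

0.191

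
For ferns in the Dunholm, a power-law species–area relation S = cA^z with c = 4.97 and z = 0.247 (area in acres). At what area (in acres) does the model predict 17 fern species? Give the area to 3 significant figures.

17 = 4.97 × A^0.247  ⇒  A^0.247 = 17/4.97 = 3.421
ln A = ln(3.421) / 0.247 = 1.2298 / 0.247 = 4.9789
A = e^4.9789 ≈ 145.3 acres

145 acres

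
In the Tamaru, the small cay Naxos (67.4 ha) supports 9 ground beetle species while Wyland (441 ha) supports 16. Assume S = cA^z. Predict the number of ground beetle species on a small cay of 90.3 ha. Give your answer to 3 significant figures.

9.84

z = ln(16/9) / ln(441/67.4) = 0.5754 / 1.8784 = 0.3063
c = 9 / 67.4^0.3063 = 9 / 3.632 = 2.478
S₃ = 2.478 × 90.3^0.3063 = 2.478 × 3.972 ≈ 9.844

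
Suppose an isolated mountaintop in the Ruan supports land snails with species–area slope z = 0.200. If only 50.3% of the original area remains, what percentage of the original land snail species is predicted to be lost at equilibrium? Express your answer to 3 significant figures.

12.8%

S_new/S_old = (A_new/A_old)^z = 0.503^0.2
= exp(0.2 × ln 0.503) = exp(0.2 × -0.6872) = exp(-0.1374) ≈ 0.8716
Fraction lost = 1 − 0.8716 = 0.1284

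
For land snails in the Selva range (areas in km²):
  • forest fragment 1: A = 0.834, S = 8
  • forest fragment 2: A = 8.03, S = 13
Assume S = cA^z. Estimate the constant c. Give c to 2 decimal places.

8.32

z = ln(S₂/S₁) / ln(A₂/A₁) = ln(13/8) / ln(8.03/0.834) = 0.4855 / 2.2647 = 0.2144
c = S₁ / A₁^z = 8 / 0.834^0.2144 = 8 / 0.9618 = 8.317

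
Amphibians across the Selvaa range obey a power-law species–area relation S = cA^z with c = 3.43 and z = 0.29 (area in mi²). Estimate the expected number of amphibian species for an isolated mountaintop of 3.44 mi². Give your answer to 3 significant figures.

S = 3.43 × 3.44^0.29
ln S = ln 3.43 + 0.29 × ln 3.44 = 1.2326 + 0.29 × 1.2355 = 1.5908
S = e^1.5908 ≈ 4.908

4.91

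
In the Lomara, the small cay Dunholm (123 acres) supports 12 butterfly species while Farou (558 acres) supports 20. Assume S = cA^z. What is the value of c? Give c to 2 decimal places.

2.36

z = ln(S₂/S₁) / ln(A₂/A₁) = ln(20/12) / ln(558/123) = 0.5108 / 1.5122 = 0.3378
c = S₁ / A₁^z = 12 / 123^0.3378 = 12 / 5.081 = 2.362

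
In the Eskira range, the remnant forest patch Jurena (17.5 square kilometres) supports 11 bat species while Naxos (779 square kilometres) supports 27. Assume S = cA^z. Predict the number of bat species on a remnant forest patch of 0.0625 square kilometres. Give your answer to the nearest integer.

3

z = ln(27/11) / ln(779/17.5) = 0.8979 / 3.7958 = 0.2366
c = 11 / 17.5^0.2366 = 11 / 1.968 = 5.589
S₃ = 5.589 × 0.0625^0.2366 = 5.589 × 0.519 ≈ 2.901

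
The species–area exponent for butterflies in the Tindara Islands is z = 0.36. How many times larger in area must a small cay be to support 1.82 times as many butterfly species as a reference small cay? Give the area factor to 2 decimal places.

(A₂/A₁)^0.36 = 1.82, so A₂/A₁ = 1.82^(1/0.36) = 1.82^2.778
ln(A₂/A₁) = ln 1.82 / 0.36 = 0.5988 / 0.36 = 1.6634
A₂/A₁ = e^1.6634 ≈ 5.277

5.28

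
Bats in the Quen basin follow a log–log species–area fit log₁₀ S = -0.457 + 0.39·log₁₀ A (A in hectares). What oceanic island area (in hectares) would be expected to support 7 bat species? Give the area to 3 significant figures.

7 = 0.3491 × A^0.39  ⇒  A^0.39 = 7/0.3491 = 20.05
ln A = ln(20.05) / 0.39 = 2.9982 / 0.39 = 7.6877
A = e^7.6877 ≈ 2181 hectares

2180 hectares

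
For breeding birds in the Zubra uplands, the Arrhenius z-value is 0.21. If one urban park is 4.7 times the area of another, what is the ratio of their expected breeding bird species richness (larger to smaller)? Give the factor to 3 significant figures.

S₂/S₁ = (A₂/A₁)^z = 4.7^0.21
ln(S₂/S₁) = 0.21 × ln 4.7 = 0.21 × 1.5476 = 0.3250
S₂/S₁ = e^0.3250 ≈ 1.384

1.38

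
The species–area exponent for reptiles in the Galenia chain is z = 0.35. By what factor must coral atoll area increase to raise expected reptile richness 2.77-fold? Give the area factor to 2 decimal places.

18.38

(A₂/A₁)^0.35 = 2.77, so A₂/A₁ = 2.77^(1/0.35) = 2.77^2.857
ln(A₂/A₁) = ln 2.77 / 0.35 = 1.0188 / 0.35 = 2.9110
A₂/A₁ = e^2.9110 ≈ 18.38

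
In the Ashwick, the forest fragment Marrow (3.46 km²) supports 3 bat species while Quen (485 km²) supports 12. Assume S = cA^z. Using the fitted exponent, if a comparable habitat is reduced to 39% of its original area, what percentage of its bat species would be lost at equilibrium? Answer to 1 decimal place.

23.2%

z = ln(12/3) / ln(485/3.46) = 1.3863 / 4.9429 = 0.2805
S_new/S_old = (A_new/A_old)^z = 0.39^0.2805 = exp(0.2805 × -0.9416) = 0.7679
Fraction lost = 1 − 0.7679 = 0.2321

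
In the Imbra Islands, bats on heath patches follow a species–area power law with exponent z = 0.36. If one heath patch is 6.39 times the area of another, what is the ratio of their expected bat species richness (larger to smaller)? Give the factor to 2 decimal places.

S₂/S₁ = (A₂/A₁)^z = 6.39^0.36
ln(S₂/S₁) = 0.36 × ln 6.39 = 0.36 × 1.8547 = 0.6677
S₂/S₁ = e^0.6677 ≈ 1.95

1.95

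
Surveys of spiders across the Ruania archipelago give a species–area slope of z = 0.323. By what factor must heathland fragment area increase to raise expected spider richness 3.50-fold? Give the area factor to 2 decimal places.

(A₂/A₁)^0.323 = 3.5, so A₂/A₁ = 3.5^(1/0.323) = 3.5^3.096
ln(A₂/A₁) = ln 3.5 / 0.323 = 1.2528 / 0.323 = 3.8785
A₂/A₁ = e^3.8785 ≈ 48.35

48.35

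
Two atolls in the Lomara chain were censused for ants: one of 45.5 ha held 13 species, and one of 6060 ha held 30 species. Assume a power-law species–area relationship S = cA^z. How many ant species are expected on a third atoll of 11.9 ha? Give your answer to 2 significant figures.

z = ln(30/13) / ln(6060/45.5) = 0.8362 / 4.8918 = 0.1710
c = 13 / 45.5^0.1710 = 13 / 1.921 = 6.769
S₃ = 6.769 × 11.9^0.1710 = 6.769 × 1.527 ≈ 10.34

10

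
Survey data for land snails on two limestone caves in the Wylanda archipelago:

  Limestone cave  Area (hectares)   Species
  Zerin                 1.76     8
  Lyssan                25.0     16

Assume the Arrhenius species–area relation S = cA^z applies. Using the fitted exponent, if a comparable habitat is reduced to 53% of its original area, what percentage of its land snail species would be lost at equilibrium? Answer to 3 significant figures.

z = ln(16/8) / ln(25/1.76) = 0.6931 / 2.6536 = 0.2612
S_new/S_old = (A_new/A_old)^z = 0.53^0.2612 = exp(0.2612 × -0.6349) = 0.8472
Fraction lost = 1 − 0.8472 = 0.1528

15.3%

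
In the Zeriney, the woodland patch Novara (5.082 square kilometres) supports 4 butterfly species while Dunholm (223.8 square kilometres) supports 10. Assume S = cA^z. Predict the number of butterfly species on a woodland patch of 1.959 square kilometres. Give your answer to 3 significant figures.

z = ln(10/4) / ln(223.8/5.082) = 0.9163 / 3.7850 = 0.2421
c = 4 / 5.082^0.2421 = 4 / 1.482 = 2.699
S₃ = 2.699 × 1.959^0.2421 = 2.699 × 1.177 ≈ 3.176

3.18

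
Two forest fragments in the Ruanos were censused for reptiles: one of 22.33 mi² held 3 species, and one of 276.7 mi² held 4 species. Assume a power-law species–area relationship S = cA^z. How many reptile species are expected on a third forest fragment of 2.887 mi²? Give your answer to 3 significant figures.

z = ln(4/3) / ln(276.7/22.33) = 0.2877 / 2.5170 = 0.1143
c = 3 / 22.33^0.1143 = 3 / 1.426 = 2.104
S₃ = 2.104 × 2.887^0.1143 = 2.104 × 1.129 ≈ 2.375

2.37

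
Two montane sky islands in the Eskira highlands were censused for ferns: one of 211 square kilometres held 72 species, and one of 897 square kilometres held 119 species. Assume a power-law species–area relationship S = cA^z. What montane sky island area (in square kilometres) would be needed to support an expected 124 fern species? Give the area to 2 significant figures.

1000 square kilometres

z = ln(119/72) / ln(897/211) = 0.5025 / 1.4472 = 0.3472
c = 72 / 211^0.3472 = 72 / 6.412 = 11.23
A = (124/11.23)^(1/0.3472) ⇒ ln A = ln(11.04)/0.3472 = 6.9176
A = e^6.9176 ≈ 1010 square kilometres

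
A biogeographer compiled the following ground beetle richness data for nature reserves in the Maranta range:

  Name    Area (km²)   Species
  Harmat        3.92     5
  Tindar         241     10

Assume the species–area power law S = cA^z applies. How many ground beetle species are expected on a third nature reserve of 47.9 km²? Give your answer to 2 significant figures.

7.6

z = ln(10/5) / ln(241/3.92) = 0.6931 / 4.1187 = 0.1683
c = 5 / 3.92^0.1683 = 5 / 1.258 = 3.973
S₃ = 3.973 × 47.9^0.1683 = 3.973 × 1.918 ≈ 7.619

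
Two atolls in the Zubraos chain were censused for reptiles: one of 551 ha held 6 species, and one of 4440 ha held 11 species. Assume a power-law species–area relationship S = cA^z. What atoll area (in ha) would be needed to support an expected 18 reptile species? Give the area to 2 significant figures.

z = ln(11/6) / ln(4440/551) = 0.6061 / 2.0867 = 0.2905
c = 6 / 551^0.2905 = 6 / 6.255 = 0.9592
A = (18/0.9592)^(1/0.2905) ⇒ ln A = ln(18.77)/0.2905 = 10.0938
A = e^10.0938 ≈ 24193 ha

24000 ha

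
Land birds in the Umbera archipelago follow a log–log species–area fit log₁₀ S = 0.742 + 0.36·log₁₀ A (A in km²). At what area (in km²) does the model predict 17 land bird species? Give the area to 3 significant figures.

22.7 km²

17 = 5.521 × A^0.36  ⇒  A^0.36 = 17/5.521 = 3.079
ln A = ln(3.079) / 0.36 = 1.1247 / 0.36 = 3.1242
A = e^3.1242 ≈ 22.74 km²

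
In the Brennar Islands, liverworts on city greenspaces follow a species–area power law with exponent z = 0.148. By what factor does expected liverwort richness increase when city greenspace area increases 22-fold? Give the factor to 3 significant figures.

S₂/S₁ = (A₂/A₁)^z = 22^0.148
ln(S₂/S₁) = 0.148 × ln 22 = 0.148 × 3.0910 = 0.4575
S₂/S₁ = e^0.4575 ≈ 1.58

1.58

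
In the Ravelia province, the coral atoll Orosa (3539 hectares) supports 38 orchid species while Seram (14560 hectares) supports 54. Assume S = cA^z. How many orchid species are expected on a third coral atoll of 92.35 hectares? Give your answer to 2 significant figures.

z = ln(54/38) / ln(14560/3539) = 0.3514 / 1.4144 = 0.2484
c = 38 / 3539^0.2484 = 38 / 7.615 = 4.99
S₃ = 4.99 × 92.35^0.2484 = 4.99 × 3.078 ≈ 15.36

15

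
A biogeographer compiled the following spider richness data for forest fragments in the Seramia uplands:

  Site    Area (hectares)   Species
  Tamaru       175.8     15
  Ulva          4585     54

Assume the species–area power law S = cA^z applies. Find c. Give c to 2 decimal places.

1.97

z = ln(S₂/S₁) / ln(A₂/A₁) = ln(54/15) / ln(4585/175.8) = 1.2809 / 3.2612 = 0.3928
c = S₁ / A₁^z = 15 / 175.8^0.3928 = 15 / 7.617 = 1.969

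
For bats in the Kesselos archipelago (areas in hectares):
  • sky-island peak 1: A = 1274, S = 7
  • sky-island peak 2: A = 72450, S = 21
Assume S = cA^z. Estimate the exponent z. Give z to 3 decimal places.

0.272

Taking logs: ln S = ln c + z ln A, so z = (ln S₂ − ln S₁)/(ln A₂ − ln A₁).
z = ln(21/7) / ln(72450/1274) = ln(3) / ln(56.87) = 1.0986 / 4.0407 = 0.2719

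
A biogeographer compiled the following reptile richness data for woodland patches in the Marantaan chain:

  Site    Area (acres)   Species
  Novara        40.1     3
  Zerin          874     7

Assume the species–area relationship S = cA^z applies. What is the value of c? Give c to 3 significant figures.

z = ln(S₂/S₁) / ln(A₂/A₁) = ln(7/3) / ln(874/40.1) = 0.8473 / 3.0817 = 0.2749
c = S₁ / A₁^z = 3 / 40.1^0.2749 = 3 / 2.759 = 1.087

1.09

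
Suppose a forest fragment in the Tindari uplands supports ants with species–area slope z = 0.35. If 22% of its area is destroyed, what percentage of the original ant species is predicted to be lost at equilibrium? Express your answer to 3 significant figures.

8.33%

S_new/S_old = (A_new/A_old)^z = 0.78^0.35
= exp(0.35 × ln 0.78) = exp(0.35 × -0.2485) = exp(-0.0870) ≈ 0.9167
Fraction lost = 1 − 0.9167 = 0.08329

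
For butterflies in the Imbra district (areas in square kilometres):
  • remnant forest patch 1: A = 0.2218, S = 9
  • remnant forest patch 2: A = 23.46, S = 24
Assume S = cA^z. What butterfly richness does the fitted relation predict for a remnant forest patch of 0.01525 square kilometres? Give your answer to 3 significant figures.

5.12

z = ln(24/9) / ln(23.46/0.2218) = 0.9808 / 4.6613 = 0.2104
c = 9 / 0.2218^0.2104 = 9 / 0.7284 = 12.36
S₃ = 12.36 × 0.01525^0.2104 = 12.36 × 0.4147 ≈ 5.124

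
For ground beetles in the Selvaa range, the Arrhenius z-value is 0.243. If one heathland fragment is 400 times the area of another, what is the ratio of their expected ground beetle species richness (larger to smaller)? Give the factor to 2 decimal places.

S₂/S₁ = (A₂/A₁)^z = 400^0.243
ln(S₂/S₁) = 0.243 × ln 400 = 0.243 × 5.9915 = 1.4559
S₂/S₁ = e^1.4559 ≈ 4.288

4.29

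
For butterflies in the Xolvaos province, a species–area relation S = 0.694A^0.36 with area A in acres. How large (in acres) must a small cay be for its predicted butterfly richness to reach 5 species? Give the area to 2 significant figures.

5 = 0.694 × A^0.36  ⇒  A^0.36 = 5/0.694 = 7.205
ln A = ln(7.205) / 0.36 = 1.9747 / 0.36 = 5.4853
A = e^5.4853 ≈ 241.1 acres

240 acres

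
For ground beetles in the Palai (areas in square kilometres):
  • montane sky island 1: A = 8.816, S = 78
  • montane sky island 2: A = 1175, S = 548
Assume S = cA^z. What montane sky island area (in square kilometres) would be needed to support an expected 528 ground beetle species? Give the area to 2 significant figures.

z = ln(548/78) / ln(1175/8.816) = 1.9496 / 4.8925 = 0.3985
c = 78 / 8.816^0.3985 = 78 / 2.381 = 32.77
A = (528/32.77)^(1/0.3985) ⇒ ln A = ln(16.11)/0.3985 = 6.9757
A = e^6.9757 ≈ 1070 square kilometres

1100 square kilometres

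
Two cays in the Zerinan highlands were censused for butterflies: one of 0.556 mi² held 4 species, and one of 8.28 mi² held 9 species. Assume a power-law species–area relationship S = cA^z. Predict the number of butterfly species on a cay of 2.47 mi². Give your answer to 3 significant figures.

z = ln(9/4) / ln(8.28/0.556) = 0.8109 / 2.7008 = 0.3003
c = 4 / 0.556^0.3003 = 4 / 0.8384 = 4.771
S₃ = 4.771 × 2.47^0.3003 = 4.771 × 1.312 ≈ 6.259

6.26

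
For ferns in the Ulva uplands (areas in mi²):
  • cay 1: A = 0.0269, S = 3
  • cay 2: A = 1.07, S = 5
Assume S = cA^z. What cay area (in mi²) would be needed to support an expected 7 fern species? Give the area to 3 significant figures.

12.1 mi²

z = ln(5/3) / ln(1.07/0.0269) = 0.5108 / 3.6833 = 0.1387
c = 3 / 0.0269^0.1387 = 3 / 0.6057 = 4.953
A = (7/4.953)^(1/0.1387) ⇒ ln A = ln(1.413)/0.1387 = 2.4938
A = e^2.4938 ≈ 12.11 mi²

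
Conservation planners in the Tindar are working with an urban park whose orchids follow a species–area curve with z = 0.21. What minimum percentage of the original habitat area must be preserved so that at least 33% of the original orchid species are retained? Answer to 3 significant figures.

Need (A_new/A_old)^0.21 = 0.33, so A_new/A_old = 0.33^(1/0.21) = 0.33^4.762
ln(A_new/A_old) = ln 0.33 / 0.21 = -1.1087 / 0.21 = -5.2793
A_new/A_old = e^-5.2793 ≈ 0.005096

0.510%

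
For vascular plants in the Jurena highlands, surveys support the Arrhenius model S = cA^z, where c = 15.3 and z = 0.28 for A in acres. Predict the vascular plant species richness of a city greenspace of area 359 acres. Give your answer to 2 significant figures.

S = 15.3 × 359^0.28
ln S = ln 15.3 + 0.28 × ln 359 = 2.7279 + 0.28 × 5.8833 = 4.3752
S = e^4.3752 ≈ 79.45

79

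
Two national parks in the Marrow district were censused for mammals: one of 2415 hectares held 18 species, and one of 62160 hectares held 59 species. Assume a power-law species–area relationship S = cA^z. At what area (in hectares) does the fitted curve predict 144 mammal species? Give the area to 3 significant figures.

z = ln(59/18) / ln(62160/2415) = 1.1872 / 3.2480 = 0.3655
c = 18 / 2415^0.3655 = 18 / 17.24 = 1.044
A = (144/1.044)^(1/0.3655) ⇒ ln A = ln(137.9)/0.3655 = 13.4787
A = e^13.4787 ≈ 714029 hectares

714000 hectares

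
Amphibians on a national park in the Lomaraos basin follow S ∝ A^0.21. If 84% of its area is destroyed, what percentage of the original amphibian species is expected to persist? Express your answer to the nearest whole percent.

68%

S_new/S_old = (A_new/A_old)^z = 0.16^0.21
= exp(0.21 × ln 0.16) = exp(0.21 × -1.8326) = exp(-0.3848) ≈ 0.6806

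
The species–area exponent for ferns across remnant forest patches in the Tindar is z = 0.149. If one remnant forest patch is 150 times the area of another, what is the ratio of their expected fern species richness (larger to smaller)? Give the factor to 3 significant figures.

S₂/S₁ = (A₂/A₁)^z = 150^0.149
ln(S₂/S₁) = 0.149 × ln 150 = 0.149 × 5.0106 = 0.7466
S₂/S₁ = e^0.7466 ≈ 2.11

2.11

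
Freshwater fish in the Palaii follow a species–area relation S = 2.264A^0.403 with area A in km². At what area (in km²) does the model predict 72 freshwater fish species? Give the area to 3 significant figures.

5350 km²

72 = 2.264 × A^0.403  ⇒  A^0.403 = 72/2.264 = 31.8
ln A = ln(31.8) / 0.403 = 3.4595 / 0.403 = 8.5844
A = e^8.5844 ≈ 5348 km²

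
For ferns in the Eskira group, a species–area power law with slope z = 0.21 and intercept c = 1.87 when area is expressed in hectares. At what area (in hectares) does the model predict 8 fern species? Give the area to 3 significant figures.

8 = 1.87 × A^0.21  ⇒  A^0.21 = 8/1.87 = 4.278
ln A = ln(4.278) / 0.21 = 1.4535 / 0.21 = 6.9214
A = e^6.9214 ≈ 1014 hectares

1010 hectares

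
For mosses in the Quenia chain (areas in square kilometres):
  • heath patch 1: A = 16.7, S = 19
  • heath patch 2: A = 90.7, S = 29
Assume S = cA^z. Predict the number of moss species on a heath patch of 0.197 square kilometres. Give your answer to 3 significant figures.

6.26

z = ln(29/19) / ln(90.7/16.7) = 0.4229 / 1.6921 = 0.2499
c = 19 / 16.7^0.2499 = 19 / 2.021 = 9.402
S₃ = 9.402 × 0.197^0.2499 = 9.402 × 0.6663 ≈ 6.265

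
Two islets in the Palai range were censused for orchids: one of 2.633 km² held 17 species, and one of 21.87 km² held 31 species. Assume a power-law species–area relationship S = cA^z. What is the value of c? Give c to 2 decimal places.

z = ln(S₂/S₁) / ln(A₂/A₁) = ln(31/17) / ln(21.87/2.633) = 0.6008 / 2.1170 = 0.2838
c = S₁ / A₁^z = 17 / 2.633^0.2838 = 17 / 1.316 = 12.92

12.92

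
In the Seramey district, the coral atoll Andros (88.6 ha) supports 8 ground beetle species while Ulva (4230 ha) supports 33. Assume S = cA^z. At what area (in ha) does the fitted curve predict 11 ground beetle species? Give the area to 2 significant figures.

z = ln(33/8) / ln(4230/88.6) = 1.4171 / 3.8658 = 0.3666
c = 8 / 88.6^0.3666 = 8 / 5.174 = 1.546
A = (11/1.546)^(1/0.3666) ⇒ ln A = ln(7.115)/0.3666 = 5.3529
A = e^5.3529 ≈ 211.2 ha

210 ha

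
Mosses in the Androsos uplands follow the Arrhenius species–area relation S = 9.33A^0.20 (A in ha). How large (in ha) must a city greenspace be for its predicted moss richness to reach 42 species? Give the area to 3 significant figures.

1850 ha

42 = 9.33 × A^0.2  ⇒  A^0.2 = 42/9.33 = 4.502
ln A = ln(4.502) / 0.2 = 1.5044 / 0.2 = 7.5222
A = e^7.5222 ≈ 1849 ha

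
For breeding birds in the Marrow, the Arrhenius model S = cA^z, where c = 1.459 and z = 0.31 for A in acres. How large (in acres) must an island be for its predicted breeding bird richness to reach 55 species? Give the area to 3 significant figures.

122000 acres

55 = 1.459 × A^0.31  ⇒  A^0.31 = 55/1.459 = 37.7
ln A = ln(37.7) / 0.31 = 3.6296 / 0.31 = 11.7083
A = e^11.7083 ≈ 121580 acres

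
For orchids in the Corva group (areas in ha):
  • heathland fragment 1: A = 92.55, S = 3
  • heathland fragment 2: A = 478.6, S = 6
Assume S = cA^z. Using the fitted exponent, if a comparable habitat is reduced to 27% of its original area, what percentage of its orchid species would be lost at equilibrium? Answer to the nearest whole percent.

z = ln(6/3) / ln(478.6/92.55) = 0.6931 / 1.6431 = 0.4218
S_new/S_old = (A_new/A_old)^z = 0.27^0.4218 = exp(0.4218 × -1.3093) = 0.5756
Fraction lost = 1 − 0.5756 = 0.4244

42%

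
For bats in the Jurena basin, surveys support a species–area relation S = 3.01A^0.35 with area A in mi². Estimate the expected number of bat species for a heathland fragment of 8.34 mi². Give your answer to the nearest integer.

S = 3.01 × 8.34^0.35
ln S = ln 3.01 + 0.35 × ln 8.34 = 1.1019 + 0.35 × 2.1211 = 1.8443
S = e^1.8443 ≈ 6.324

6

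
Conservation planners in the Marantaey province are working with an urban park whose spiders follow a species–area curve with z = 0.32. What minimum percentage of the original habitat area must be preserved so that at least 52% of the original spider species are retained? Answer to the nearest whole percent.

Need (A_new/A_old)^0.32 = 0.52, so A_new/A_old = 0.52^(1/0.32) = 0.52^3.125
ln(A_new/A_old) = ln 0.52 / 0.32 = -0.6539 / 0.32 = -2.0435
A_new/A_old = e^-2.0435 ≈ 0.1296

13%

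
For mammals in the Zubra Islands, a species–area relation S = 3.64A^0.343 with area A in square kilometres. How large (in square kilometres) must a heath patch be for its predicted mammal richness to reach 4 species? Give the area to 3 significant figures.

1.32 square kilometres

4 = 3.64 × A^0.343  ⇒  A^0.343 = 4/3.64 = 1.099
ln A = ln(1.099) / 0.343 = 0.0943 / 0.343 = 0.2750
A = e^0.2750 ≈ 1.316 square kilometres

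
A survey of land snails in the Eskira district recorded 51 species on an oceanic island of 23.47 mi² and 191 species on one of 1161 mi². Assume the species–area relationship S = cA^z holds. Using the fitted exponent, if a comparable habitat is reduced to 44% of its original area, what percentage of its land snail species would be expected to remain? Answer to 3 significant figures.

z = ln(191/51) / ln(1161/23.47) = 1.3204 / 3.9013 = 0.3385
S_new/S_old = (A_new/A_old)^z = 0.44^0.3385 = exp(0.3385 × -0.8210) = 0.7574

75.7%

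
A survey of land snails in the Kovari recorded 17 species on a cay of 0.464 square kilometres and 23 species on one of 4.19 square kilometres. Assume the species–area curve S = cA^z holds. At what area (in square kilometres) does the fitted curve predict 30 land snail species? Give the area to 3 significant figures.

z = ln(23/17) / ln(4.19/0.464) = 0.3023 / 2.2006 = 0.1374
c = 17 / 0.464^0.1374 = 17 / 0.8999 = 18.89
A = (30/18.89)^(1/0.1374) ⇒ ln A = ln(1.588)/0.1374 = 3.3670
A = e^3.3670 ≈ 28.99 square kilometres

29.0 square kilometres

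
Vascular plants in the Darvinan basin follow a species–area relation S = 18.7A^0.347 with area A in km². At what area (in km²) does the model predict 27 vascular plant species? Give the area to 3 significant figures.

27 = 18.7 × A^0.347  ⇒  A^0.347 = 27/18.7 = 1.444
ln A = ln(1.444) / 0.347 = 0.3673 / 0.347 = 1.0585
A = e^1.0585 ≈ 2.882 km²

2.88 km²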